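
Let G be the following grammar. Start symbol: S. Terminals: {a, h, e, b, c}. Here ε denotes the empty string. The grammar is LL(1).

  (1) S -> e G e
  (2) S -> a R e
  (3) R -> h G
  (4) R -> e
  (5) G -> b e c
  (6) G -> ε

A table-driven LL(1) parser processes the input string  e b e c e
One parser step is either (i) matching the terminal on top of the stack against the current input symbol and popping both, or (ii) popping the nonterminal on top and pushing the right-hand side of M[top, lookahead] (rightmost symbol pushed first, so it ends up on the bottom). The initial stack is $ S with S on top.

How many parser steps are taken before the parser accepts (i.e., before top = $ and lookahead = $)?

     Stack      Input        Action
  1  $ S        e b e c e $  expand S -> e G e
  2  $ e G e    e b e c e $  match e
  3  $ e G      b e c e $    expand G -> b e c
  4  $ e c e b  b e c e $    match b
  5  $ e c e    e c e $      match e
  6  $ e c      c e $        match c
  7  $ e        e $          match e
Accept reached after 7 steps.

7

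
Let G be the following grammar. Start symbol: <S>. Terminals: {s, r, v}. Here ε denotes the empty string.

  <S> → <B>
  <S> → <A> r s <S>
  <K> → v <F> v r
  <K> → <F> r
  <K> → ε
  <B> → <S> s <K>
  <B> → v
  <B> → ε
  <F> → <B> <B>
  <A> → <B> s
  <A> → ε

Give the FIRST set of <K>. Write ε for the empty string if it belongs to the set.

FIRST(<S>): from <S>→<B> we get {ε, r, s, v}; from <S>→<A> r s <S> we get {r, s, v}. So FIRST(<S>) = {ε, r, s, v}.
FIRST(<B>): from <B>→<S> s <K> we get {r, s, v}; from <B>→v we get {v}; from <B>→ε we get {ε}. So FIRST(<B>) = {ε, r, s, v}.
FIRST(<F>): from <F>→<B> <B> we get {ε, r, s, v}. So FIRST(<F>) = {ε, r, s, v}.
FIRST(<A>): from <A>→<B> s we get {r, s, v}; from <A>→ε we get {ε}. So FIRST(<A>) = {ε, r, s, v}.
FIRST(<K>): from <K>→v <F> v r we get {v}; from <K>→<F> r we get {r, s, v}; from <K>→ε we get {ε}. So FIRST(<K>) = {ε, r, s, v}.

{ε, r, s, v}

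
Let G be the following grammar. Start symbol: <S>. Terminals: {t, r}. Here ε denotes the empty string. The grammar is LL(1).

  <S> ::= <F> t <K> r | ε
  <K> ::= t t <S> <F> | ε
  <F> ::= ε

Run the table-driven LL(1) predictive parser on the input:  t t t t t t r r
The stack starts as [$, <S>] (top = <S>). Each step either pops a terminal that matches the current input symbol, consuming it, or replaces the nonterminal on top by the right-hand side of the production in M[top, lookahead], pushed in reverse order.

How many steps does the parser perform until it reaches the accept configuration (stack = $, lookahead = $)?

17

step 1: stack=$ <S>  input=t t t t t t r r $  — expand <S> ::= <F> t <K> r
step 2: stack=$ r <K> t <F>  input=t t t t t t r r $  — expand <F> ::= ε
step 3: stack=$ r <K> t  input=t t t t t t r r $  — match t
step 4: stack=$ r <K>  input=t t t t t r r $  — expand <K> ::= t t <S> <F>
step 5: stack=$ r <F> <S> t t  input=t t t t t r r $  — match t
step 6: stack=$ r <F> <S> t  input=t t t t r r $  — match t
step 7: stack=$ r <F> <S>  input=t t t r r $  — expand <S> ::= <F> t <K> r
step 8: stack=$ r <F> r <K> t <F>  input=t t t r r $  — expand <F> ::= ε
step 9: stack=$ r <F> r <K> t  input=t t t r r $  — match t
step 10: stack=$ r <F> r <K>  input=t t r r $  — expand <K> ::= t t <S> <F>
step 11: stack=$ r <F> r <F> <S> t t  input=t t r r $  — match t
step 12: stack=$ r <F> r <F> <S> t  input=t r r $  — match t
step 13: stack=$ r <F> r <F> <S>  input=r r $  — expand <S> ::= ε
step 14: stack=$ r <F> r <F>  input=r r $  — expand <F> ::= ε
step 15: stack=$ r <F> r  input=r r $  — match r
step 16: stack=$ r <F>  input=r $  — expand <F> ::= ε
step 17: stack=$ r  input=r $  — match r
Accept reached after 17 steps.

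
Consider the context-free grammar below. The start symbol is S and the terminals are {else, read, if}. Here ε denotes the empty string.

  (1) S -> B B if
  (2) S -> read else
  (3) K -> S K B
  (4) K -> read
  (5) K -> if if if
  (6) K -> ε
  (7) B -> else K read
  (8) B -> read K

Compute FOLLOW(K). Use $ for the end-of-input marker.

FIRST(B): from B->else K read we get {else}; from B->read K we get {read}. So FIRST(B) = {else, read}.
FIRST(S): from S->B B if we get {else, read}; from S->read else we get {read}. So FIRST(S) = {else, read}.
FIRST(K): from K->S K B we get {else, read}; from K->read we get {read}; from K->if if if we get {if}; from K->ε we get {ε}. So FIRST(K) = {ε, else, if, read}.
FOLLOW(S) includes $ since S is the start symbol.
FOLLOW(S): in K->S K B, S is followed by K B with FIRST {else, if, read}. Thus FOLLOW(S) = {$, else, if, read}.
FOLLOW(K): in K->S K B, K is followed by B with FIRST {else, read}; in B->else K read, K is followed by read with FIRST {read}; in B->read K, the suffix after K is empty, so FOLLOW(K) ⊇ FOLLOW(B) = {else, if, read}. Thus FOLLOW(K) = {else, if, read}.
FOLLOW(B): in S->B B if (occurrence 1), B is followed by B if with FIRST {else, read}; in S->B B if (occurrence 2), B is followed by if with FIRST {if}; in K->S K B, the suffix after B is empty, so FOLLOW(B) ⊇ FOLLOW(K) = {else, if, read}. Thus FOLLOW(B) = {else, if, read}.

{else, if, read}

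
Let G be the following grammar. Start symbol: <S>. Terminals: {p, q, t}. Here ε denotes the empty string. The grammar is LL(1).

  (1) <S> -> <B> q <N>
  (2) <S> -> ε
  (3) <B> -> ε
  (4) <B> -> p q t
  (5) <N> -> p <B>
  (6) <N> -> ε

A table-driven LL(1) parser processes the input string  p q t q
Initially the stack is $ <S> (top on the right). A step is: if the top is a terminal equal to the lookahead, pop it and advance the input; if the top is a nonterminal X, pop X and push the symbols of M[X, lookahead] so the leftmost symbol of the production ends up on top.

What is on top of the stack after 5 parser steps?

q

     Stack          Input      Action
  1  $ <S>          p q t q $  expand <S> -> <B> q <N>
  2  $ <N> q <B>    p q t q $  expand <B> -> p q t
  3  $ <N> q t q p  p q t q $  match p
  4  $ <N> q t q    q t q $    match q
  5  $ <N> q t      t q $      match t
Stack after step 5: $ <N> q (top = q).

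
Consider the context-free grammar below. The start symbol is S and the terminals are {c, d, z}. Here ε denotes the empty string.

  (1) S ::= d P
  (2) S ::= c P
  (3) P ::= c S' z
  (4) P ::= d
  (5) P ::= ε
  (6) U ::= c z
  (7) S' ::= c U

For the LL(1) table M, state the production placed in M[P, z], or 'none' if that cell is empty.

FIRST(S) = {c, d}
FIRST(P) = {ε, c, d}
FIRST(U) = {c}
FIRST(S') = {c}
FOLLOW(S) includes $ since S is the start symbol.
FOLLOW(S): S appears on no right-hand side. Thus FOLLOW(S) = {$}.
FOLLOW(P): in S::=d P, the suffix after P is empty, so FOLLOW(P) ⊇ FOLLOW(S) = {$}; in S::=c P, the suffix after P is empty, so FOLLOW(P) ⊇ FOLLOW(S) = {$}. Thus FOLLOW(P) = {$}.
For P ::= c S' z: FIRST(c S' z) = {c}, so it goes in M[P, t] for t ∈ {c}.
For P ::= d: FIRST(d) = {d}, so it goes in M[P, t] for t ∈ {d}.
For P ::= ε: FIRST(ε) = {ε}, so it goes in M[P, t] for t ∈ {}; since ε ∈ FIRST, also for every t ∈ FOLLOW(P) = {$}.
None of these place a production in M[P, z].

none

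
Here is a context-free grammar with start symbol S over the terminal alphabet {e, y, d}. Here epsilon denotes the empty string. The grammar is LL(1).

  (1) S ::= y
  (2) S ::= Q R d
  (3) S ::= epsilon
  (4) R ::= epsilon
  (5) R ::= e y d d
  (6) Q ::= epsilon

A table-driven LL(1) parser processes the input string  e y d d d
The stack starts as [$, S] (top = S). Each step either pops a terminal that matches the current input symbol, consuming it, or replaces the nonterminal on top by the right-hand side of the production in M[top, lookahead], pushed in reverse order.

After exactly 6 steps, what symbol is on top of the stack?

d

step 1: stack=$ S  input=e y d d d $  — expand S ::= Q R d
step 2: stack=$ d R Q  input=e y d d d $  — expand Q ::= epsilon
step 3: stack=$ d R  input=e y d d d $  — expand R ::= e y d d
step 4: stack=$ d d d y e  input=e y d d d $  — match e
step 5: stack=$ d d d y  input=y d d d $  — match y
step 6: stack=$ d d d  input=d d d $  — match d
Stack after step 6: $ d d (top = d).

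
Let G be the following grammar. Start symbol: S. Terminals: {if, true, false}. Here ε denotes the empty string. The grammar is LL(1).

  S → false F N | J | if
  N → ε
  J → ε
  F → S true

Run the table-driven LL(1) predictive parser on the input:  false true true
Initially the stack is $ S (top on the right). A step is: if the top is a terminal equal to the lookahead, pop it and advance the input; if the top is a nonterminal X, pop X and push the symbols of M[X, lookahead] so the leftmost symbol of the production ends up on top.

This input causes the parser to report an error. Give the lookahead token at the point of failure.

true

step 1: stack=$ S  input=false true true $  — expand S → false F N
step 2: stack=$ N F false  input=false true true $  — match false
step 3: stack=$ N F  input=true true $  — expand F → S true
step 4: stack=$ N true S  input=true true $  — expand S → J
step 5: stack=$ N true J  input=true true $  — expand J → ε
step 6: stack=$ N true  input=true true $  — match true
step 7: stack=$ N  input=true $  — expand N → ε
step 8: stack=$  input=true $  — error: stack empty but input remains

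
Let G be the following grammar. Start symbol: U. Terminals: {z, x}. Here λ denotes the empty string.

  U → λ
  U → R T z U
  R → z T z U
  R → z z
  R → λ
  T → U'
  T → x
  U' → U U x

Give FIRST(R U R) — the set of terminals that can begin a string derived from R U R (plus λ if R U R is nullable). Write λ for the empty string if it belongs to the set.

{λ, x, z}

FIRST(R) = {λ, z}
FIRST(U) = {λ, x, z}  (via R T z U)
FIRST(U') = {x, z}  (via U U x)
FIRST(T) = {x, z}  (via U')
FIRST(R U R): take FIRST of each symbol in turn, carrying on past any symbol whose FIRST contains λ; result {λ, x, z}.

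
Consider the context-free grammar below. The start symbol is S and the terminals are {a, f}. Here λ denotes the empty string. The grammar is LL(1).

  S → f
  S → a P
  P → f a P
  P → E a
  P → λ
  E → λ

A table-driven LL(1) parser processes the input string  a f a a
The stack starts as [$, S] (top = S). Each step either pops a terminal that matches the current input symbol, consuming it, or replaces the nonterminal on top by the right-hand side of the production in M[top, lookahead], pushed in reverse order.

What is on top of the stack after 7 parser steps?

     Stack    Input      Action
  1  $ S      a f a a $  expand S → a P
  2  $ P a    a f a a $  match a
  3  $ P      f a a $    expand P → f a P
  4  $ P a f  f a a $    match f
  5  $ P a    a a $      match a
  6  $ P      a $        expand P → E a
  7  $ a E    a $        expand E → λ
Stack after step 7: $ a (top = a).

a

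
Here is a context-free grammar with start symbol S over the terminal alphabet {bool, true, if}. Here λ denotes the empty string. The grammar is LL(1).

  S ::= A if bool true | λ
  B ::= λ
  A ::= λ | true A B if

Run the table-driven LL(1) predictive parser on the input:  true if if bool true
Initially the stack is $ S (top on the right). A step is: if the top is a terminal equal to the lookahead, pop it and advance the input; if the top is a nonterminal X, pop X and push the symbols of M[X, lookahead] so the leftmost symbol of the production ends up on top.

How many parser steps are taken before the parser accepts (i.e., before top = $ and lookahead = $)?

9

     Stack                       Input                   Action
  1  $ S                         true if if bool true $  expand S ::= A if bool true
  2  $ true bool if A            true if if bool true $  expand A ::= true A B if
  3  $ true bool if if B A true  true if if bool true $  match true
  4  $ true bool if if B A       if if bool true $       expand A ::= λ
  5  $ true bool if if B         if if bool true $       expand B ::= λ
  6  $ true bool if if           if if bool true $       match if
  7  $ true bool if              if bool true $          match if
  8  $ true bool                 bool true $             match bool
  9  $ true                      true $                  match true
Accept reached after 9 steps.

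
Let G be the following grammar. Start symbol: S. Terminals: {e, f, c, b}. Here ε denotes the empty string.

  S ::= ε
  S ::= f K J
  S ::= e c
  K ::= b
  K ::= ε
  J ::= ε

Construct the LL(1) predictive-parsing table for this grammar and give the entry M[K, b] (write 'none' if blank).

K ::= b

FIRST(S): from S::=ε we get {ε}; from S::=f K J we get {f}; from S::=e c we get {e}. So FIRST(S) = {ε, e, f}.
FIRST(K): from K::=b we get {b}; from K::=ε we get {ε}. So FIRST(K) = {ε, b}.
FIRST(J): from J::=ε we get {ε}. So FIRST(J) = {ε}.
FOLLOW(S) includes $ since S is the start symbol.
FOLLOW(S): S appears on no right-hand side. Thus FOLLOW(S) = {$}.
FOLLOW(K): in S::=f K J, K is followed by J with FIRST {ε}; in S::=f K J, the suffix after K is nullable, so FOLLOW(K) ⊇ FOLLOW(S) = {$}. Thus FOLLOW(K) = {$}.
For K ::= b: FIRST(b) = {b}, so it goes in M[K, t] for t ∈ {b}.
For K ::= ε: FIRST(ε) = {ε}, so it goes in M[K, t] for t ∈ {}; since ε ∈ FIRST, also for every t ∈ FOLLOW(K) = {$}.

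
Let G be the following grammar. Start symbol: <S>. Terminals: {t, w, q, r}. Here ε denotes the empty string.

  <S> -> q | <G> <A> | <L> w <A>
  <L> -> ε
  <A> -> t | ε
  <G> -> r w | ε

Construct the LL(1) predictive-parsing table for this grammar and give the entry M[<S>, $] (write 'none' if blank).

<S> -> <G> <A>

FIRST(<L>): from <L>->ε we get {ε}. So FIRST(<L>) = {ε}.
FIRST(<A>): from <A>->t we get {t}; from <A>->ε we get {ε}. So FIRST(<A>) = {ε, t}.
FIRST(<G>): from <G>->r w we get {r}; from <G>->ε we get {ε}. So FIRST(<G>) = {ε, r}.
FIRST(<S>): from <S>->q we get {q}; from <S>-><G> <A> we get {ε, r, t}; from <S>-><L> w <A> we get {w}. So FIRST(<S>) = {ε, q, r, t, w}.
FOLLOW(<S>) includes $ since <S> is the start symbol.
FOLLOW(<S>): <S> appears on no right-hand side. Thus FOLLOW(<S>) = {$}.
For <S> -> q: FIRST(q) = {q}, so it goes in M[<S>, t] for t ∈ {q}.
For <S> -> <G> <A>: FIRST(<G> <A>) = {ε, r, t}, so it goes in M[<S>, t] for t ∈ {r, t}; since ε ∈ FIRST, also for every t ∈ FOLLOW(<S>) = {$}.
For <S> -> <L> w <A>: FIRST(<L> w <A>) = {w}, so it goes in M[<S>, t] for t ∈ {w}.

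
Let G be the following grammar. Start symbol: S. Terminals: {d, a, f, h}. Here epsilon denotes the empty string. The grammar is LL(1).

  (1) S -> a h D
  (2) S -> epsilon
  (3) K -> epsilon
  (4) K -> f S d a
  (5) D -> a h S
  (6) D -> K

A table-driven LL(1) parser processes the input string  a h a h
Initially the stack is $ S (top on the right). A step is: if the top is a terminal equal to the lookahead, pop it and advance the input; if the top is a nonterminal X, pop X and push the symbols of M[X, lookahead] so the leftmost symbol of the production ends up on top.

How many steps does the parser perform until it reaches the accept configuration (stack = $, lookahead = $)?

7

step 1: stack=$ S  input=a h a h $  — expand S -> a h D
step 2: stack=$ D h a  input=a h a h $  — match a
step 3: stack=$ D h  input=h a h $  — match h
step 4: stack=$ D  input=a h $  — expand D -> a h S
step 5: stack=$ S h a  input=a h $  — match a
step 6: stack=$ S h  input=h $  — match h
step 7: stack=$ S  input=$  — expand S -> epsilon
Accept reached after 7 steps.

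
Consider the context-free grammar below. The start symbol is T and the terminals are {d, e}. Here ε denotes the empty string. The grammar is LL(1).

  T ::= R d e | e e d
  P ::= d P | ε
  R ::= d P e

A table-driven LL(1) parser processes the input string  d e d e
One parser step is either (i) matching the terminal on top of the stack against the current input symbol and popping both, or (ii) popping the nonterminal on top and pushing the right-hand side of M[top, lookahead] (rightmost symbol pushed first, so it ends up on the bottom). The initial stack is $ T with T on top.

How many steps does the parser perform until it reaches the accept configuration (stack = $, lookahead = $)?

     Stack        Input      Action
  1  $ T          d e d e $  expand T ::= R d e
  2  $ e d R      d e d e $  expand R ::= d P e
  3  $ e d e P d  d e d e $  match d
  4  $ e d e P    e d e $    expand P ::= ε
  5  $ e d e      e d e $    match e
  6  $ e d        d e $      match d
  7  $ e          e $        match e
Accept reached after 7 steps.

7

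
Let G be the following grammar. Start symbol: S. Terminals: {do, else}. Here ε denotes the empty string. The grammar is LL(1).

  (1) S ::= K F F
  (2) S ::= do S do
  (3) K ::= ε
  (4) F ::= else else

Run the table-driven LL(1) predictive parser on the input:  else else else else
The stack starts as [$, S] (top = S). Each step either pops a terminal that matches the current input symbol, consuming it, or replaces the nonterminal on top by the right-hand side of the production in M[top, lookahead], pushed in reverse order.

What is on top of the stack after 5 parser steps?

F

     Stack          Input                  Action
  1  $ S            else else else else $  expand S ::= K F F
  2  $ F F K        else else else else $  expand K ::= ε
  3  $ F F          else else else else $  expand F ::= else else
  4  $ F else else  else else else else $  match else
  5  $ F else       else else else $       match else
Stack after step 5: $ F (top = F).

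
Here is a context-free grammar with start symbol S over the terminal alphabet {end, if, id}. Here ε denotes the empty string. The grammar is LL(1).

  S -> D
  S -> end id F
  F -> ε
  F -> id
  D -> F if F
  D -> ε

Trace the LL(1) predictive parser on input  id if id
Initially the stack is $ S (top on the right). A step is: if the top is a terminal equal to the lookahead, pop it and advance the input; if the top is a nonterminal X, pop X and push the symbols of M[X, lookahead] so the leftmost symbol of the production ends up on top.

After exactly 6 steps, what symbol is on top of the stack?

     Stack      Input       Action
  1  $ S        id if id $  expand S -> D
  2  $ D        id if id $  expand D -> F if F
  3  $ F if F   id if id $  expand F -> id
  4  $ F if id  id if id $  match id
  5  $ F if     if id $     match if
  6  $ F        id $        expand F -> id
Stack after step 6: $ id (top = id).

id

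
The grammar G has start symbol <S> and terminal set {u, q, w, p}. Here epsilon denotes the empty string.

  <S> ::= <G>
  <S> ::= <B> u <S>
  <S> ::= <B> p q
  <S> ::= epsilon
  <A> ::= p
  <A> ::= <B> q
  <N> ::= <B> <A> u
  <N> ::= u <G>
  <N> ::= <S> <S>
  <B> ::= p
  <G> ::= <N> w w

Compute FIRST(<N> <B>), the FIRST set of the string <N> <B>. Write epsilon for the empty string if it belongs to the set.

{p, u, w}

FIRST(<B>) = {p}
FIRST(<A>) = {p}  (via <B> q)
FIRST(<S>) = {epsilon, p, u, w}  (via <G>, <B> u <S>, <B> p q)
FIRST(<N>) = {epsilon, p, u, w}  (via <B> <A> u, <S> <S>)
FIRST(<G>) = {p, u, w}  (via <N> w w)
FIRST(<N> <B>): take FIRST of each symbol in turn, carrying on past any symbol whose FIRST contains epsilon; result {p, u, w}.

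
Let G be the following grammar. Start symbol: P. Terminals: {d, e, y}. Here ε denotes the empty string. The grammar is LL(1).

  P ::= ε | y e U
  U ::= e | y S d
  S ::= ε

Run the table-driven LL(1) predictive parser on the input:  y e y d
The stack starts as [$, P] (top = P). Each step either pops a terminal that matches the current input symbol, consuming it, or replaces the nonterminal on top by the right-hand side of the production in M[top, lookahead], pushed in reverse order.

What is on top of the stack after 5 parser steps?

     Stack    Input      Action
  1  $ P      y e y d $  expand P ::= y e U
  2  $ U e y  y e y d $  match y
  3  $ U e    e y d $    match e
  4  $ U      y d $      expand U ::= y S d
  5  $ d S y  y d $      match y
Stack after step 5: $ d S (top = S).

S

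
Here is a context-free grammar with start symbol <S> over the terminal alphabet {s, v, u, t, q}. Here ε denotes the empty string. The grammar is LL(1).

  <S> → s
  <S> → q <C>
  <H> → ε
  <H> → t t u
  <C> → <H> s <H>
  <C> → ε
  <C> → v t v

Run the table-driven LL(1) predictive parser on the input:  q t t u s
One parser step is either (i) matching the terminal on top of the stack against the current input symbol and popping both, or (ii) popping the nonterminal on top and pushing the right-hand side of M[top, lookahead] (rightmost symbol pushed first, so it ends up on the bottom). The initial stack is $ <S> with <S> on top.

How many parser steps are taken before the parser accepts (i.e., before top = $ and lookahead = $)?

step 1: stack=$ <S>  input=q t t u s $  — expand <S> → q <C>
step 2: stack=$ <C> q  input=q t t u s $  — match q
step 3: stack=$ <C>  input=t t u s $  — expand <C> → <H> s <H>
step 4: stack=$ <H> s <H>  input=t t u s $  — expand <H> → t t u
step 5: stack=$ <H> s u t t  input=t t u s $  — match t
step 6: stack=$ <H> s u t  input=t u s $  — match t
step 7: stack=$ <H> s u  input=u s $  — match u
step 8: stack=$ <H> s  input=s $  — match s
step 9: stack=$ <H>  input=$  — expand <H> → ε
Accept reached after 9 steps.

9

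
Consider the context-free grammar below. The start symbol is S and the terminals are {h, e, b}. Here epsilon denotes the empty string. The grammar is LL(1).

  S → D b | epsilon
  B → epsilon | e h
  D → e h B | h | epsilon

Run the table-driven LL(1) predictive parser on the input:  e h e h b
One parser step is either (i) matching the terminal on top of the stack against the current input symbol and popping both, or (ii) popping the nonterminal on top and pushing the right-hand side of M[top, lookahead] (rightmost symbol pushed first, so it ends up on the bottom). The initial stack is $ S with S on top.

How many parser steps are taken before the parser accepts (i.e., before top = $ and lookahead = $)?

step 1: stack=$ S  input=e h e h b $  — expand S → D b
step 2: stack=$ b D  input=e h e h b $  — expand D → e h B
step 3: stack=$ b B h e  input=e h e h b $  — match e
step 4: stack=$ b B h  input=h e h b $  — match h
step 5: stack=$ b B  input=e h b $  — expand B → e h
step 6: stack=$ b h e  input=e h b $  — match e
step 7: stack=$ b h  input=h b $  — match h
step 8: stack=$ b  input=b $  — match b
Accept reached after 8 steps.

8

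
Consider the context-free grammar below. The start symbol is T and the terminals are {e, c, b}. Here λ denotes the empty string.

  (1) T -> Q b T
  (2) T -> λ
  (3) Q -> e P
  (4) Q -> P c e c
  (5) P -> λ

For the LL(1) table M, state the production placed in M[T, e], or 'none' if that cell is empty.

T -> Q b T

FIRST(P): from P->λ we get {λ}. So FIRST(P) = {λ}.
FIRST(Q): from Q->e P we get {e}; from Q->P c e c we get {c}. So FIRST(Q) = {c, e}.
FIRST(T): from T->Q b T we get {c, e}; from T->λ we get {λ}. So FIRST(T) = {λ, c, e}.
FOLLOW(T) includes $ since T is the start symbol.
FOLLOW(T): in T->Q b T, the suffix after T is empty (adds nothing new). Thus FOLLOW(T) = {$}.
For T -> Q b T: FIRST(Q b T) = {c, e}, so it goes in M[T, t] for t ∈ {c, e}.
For T -> λ: FIRST(λ) = {λ}, so it goes in M[T, t] for t ∈ {}; since λ ∈ FIRST, also for every t ∈ FOLLOW(T) = {$}.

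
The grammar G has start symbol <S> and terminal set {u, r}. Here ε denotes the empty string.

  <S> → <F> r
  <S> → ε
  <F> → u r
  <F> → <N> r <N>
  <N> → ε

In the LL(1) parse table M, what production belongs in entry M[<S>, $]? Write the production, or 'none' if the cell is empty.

<S> → ε

FIRST(<N>) = {ε}
FIRST(<F>) = {r, u}  (via <N> r <N>)
FIRST(<S>) = {ε, r, u}  (via <F> r)
FOLLOW(<S>) includes $ since <S> is the start symbol.
FOLLOW(<S>): <S> appears on no right-hand side. Thus FOLLOW(<S>) = {$}.
For <S> → <F> r: FIRST(<F> r) = {r, u}, so it goes in M[<S>, t] for t ∈ {r, u}.
For <S> → ε: FIRST(ε) = {ε}, so it goes in M[<S>, t] for t ∈ {}; since ε ∈ FIRST, also for every t ∈ FOLLOW(<S>) = {$}.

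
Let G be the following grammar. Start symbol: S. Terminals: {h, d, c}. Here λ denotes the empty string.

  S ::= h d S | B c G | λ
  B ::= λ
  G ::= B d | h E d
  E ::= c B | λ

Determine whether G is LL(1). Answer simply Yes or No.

FIRST(S) = {λ, c, h}
FIRST(B) = {λ}
FIRST(G) = {d, h}
FIRST(E) = {λ, c}
FOLLOW(S) = {$}
FOLLOW(B) = {c, d}
FOLLOW(G) = {$}
FOLLOW(E) = {d}
Each cell of M receives at most one production.

Yes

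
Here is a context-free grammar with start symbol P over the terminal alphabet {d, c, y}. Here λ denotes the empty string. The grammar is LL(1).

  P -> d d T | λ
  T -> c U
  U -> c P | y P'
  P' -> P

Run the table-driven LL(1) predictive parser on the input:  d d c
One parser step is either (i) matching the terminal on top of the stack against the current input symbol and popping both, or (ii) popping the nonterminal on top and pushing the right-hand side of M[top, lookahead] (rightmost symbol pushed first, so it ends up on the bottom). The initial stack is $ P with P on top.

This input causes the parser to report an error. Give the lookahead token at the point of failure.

$

     Stack    Input    Action
  1  $ P      d d c $  expand P -> d d T
  2  $ T d d  d d c $  match d
  3  $ T d    d c $    match d
  4  $ T      c $      expand T -> c U
  5  $ U c    c $      match c
  6  $ U      $        error: M[U, $] is empty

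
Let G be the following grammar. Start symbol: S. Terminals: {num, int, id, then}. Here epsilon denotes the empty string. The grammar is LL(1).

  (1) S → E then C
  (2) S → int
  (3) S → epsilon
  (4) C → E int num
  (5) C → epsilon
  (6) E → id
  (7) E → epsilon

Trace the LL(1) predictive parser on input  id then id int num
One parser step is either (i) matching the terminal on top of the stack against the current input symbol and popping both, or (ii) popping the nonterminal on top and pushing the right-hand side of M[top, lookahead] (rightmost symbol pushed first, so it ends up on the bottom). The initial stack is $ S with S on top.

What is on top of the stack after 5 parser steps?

step 1: stack=$ S  input=id then id int num $  — expand S → E then C
step 2: stack=$ C then E  input=id then id int num $  — expand E → id
step 3: stack=$ C then id  input=id then id int num $  — match id
step 4: stack=$ C then  input=then id int num $  — match then
step 5: stack=$ C  input=id int num $  — expand C → E int num
Stack after step 5: $ num int E (top = E).

E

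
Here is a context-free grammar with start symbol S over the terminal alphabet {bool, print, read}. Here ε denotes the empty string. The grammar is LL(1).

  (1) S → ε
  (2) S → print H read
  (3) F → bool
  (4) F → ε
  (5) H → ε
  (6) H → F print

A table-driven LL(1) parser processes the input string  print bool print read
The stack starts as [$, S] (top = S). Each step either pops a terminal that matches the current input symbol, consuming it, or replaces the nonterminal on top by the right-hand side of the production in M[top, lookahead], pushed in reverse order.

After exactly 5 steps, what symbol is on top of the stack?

     Stack              Input                    Action
  1  $ S                print bool print read $  expand S → print H read
  2  $ read H print     print bool print read $  match print
  3  $ read H           bool print read $        expand H → F print
  4  $ read print F     bool print read $        expand F → bool
  5  $ read print bool  bool print read $        match bool
Stack after step 5: $ read print (top = print).

print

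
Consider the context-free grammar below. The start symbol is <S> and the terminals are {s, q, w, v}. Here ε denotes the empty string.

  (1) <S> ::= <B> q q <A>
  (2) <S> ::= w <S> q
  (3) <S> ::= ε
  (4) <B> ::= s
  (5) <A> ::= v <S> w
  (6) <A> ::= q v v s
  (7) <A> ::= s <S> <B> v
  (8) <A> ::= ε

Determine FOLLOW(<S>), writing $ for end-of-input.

{$, q, s, w}

FIRST(<B>): from <B>::=s we get {s}. So FIRST(<B>) = {s}.
FIRST(<A>): from <A>::=v <S> w we get {v}; from <A>::=q v v s we get {q}; from <A>::=s <S> <B> v we get {s}; from <A>::=ε we get {ε}. So FIRST(<A>) = {ε, q, s, v}.
FIRST(<S>): from <S>::=<B> q q <A> we get {s}; from <S>::=w <S> q we get {w}; from <S>::=ε we get {ε}. So FIRST(<S>) = {ε, s, w}.
FOLLOW(<S>) includes $ since <S> is the start symbol.
FOLLOW(<S>): in <S>::=w <S> q, <S> is followed by q with FIRST {q}; in <A>::=v <S> w, <S> is followed by w with FIRST {w}; in <A>::=s <S> <B> v, <S> is followed by <B> v with FIRST {s}. Thus FOLLOW(<S>) = {$, q, s, w}.
FOLLOW(<B>): in <S>::=<B> q q <A>, <B> is followed by q q <A> with FIRST {q}; in <A>::=s <S> <B> v, <B> is followed by v with FIRST {v}. Thus FOLLOW(<B>) = {q, v}.
FOLLOW(<A>): in <S>::=<B> q q <A>, the suffix after <A> is empty, so FOLLOW(<A>) ⊇ FOLLOW(<S>) = {$, q, s, w}. Thus FOLLOW(<A>) = {$, q, s, w}.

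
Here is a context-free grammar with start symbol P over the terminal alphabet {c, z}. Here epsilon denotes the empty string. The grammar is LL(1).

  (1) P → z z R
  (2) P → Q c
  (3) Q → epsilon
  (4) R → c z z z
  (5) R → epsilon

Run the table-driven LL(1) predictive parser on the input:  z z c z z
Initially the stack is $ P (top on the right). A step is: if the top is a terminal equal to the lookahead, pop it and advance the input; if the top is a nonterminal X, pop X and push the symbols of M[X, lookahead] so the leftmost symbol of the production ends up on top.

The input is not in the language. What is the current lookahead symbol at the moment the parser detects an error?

     Stack      Input        Action
  1  $ P        z z c z z $  expand P → z z R
  2  $ R z z    z z c z z $  match z
  3  $ R z      z c z z $    match z
  4  $ R        c z z $      expand R → c z z z
  5  $ z z z c  c z z $      match c
  6  $ z z z    z z $        match z
  7  $ z z      z $          match z
  8  $ z        $            error: top is terminal z but lookahead is $

$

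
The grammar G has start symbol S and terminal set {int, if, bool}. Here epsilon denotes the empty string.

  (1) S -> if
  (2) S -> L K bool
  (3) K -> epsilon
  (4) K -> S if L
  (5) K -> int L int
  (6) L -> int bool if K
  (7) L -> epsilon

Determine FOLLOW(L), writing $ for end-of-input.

FIRST(L) = {epsilon, int}
FIRST(S) = {bool, if, int}  (via L K bool)
FIRST(K) = {epsilon, bool, if, int}  (via S if L)
FOLLOW(S) includes $ since S is the start symbol.
FOLLOW(S): in K->S if L, S is followed by if L with FIRST {if}. Thus FOLLOW(S) = {$, if}.
FOLLOW(K): in S->L K bool, K is followed by bool with FIRST {bool}; in L->int bool if K, the suffix after K is empty, so FOLLOW(K) ⊇ FOLLOW(L) = {bool, if, int}. Thus FOLLOW(K) = {bool, if, int}.
FOLLOW(L): in S->L K bool, L is followed by K bool with FIRST {bool, if, int}; in K->S if L, the suffix after L is empty, so FOLLOW(L) ⊇ FOLLOW(K) = {bool, if, int}; in K->int L int, L is followed by int with FIRST {int}. Thus FOLLOW(L) = {bool, if, int}.

{bool, if, int}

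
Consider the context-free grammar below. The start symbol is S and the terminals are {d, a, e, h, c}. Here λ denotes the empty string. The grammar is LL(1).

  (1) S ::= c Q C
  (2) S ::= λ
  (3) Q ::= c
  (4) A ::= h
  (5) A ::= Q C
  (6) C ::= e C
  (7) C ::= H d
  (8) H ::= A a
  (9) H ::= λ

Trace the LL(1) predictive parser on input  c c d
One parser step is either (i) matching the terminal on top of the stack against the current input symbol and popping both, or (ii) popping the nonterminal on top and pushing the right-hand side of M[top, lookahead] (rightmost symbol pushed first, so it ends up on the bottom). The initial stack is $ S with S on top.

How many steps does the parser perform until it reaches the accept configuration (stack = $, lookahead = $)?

     Stack    Input    Action
  1  $ S      c c d $  expand S ::= c Q C
  2  $ C Q c  c c d $  match c
  3  $ C Q    c d $    expand Q ::= c
  4  $ C c    c d $    match c
  5  $ C      d $      expand C ::= H d
  6  $ d H    d $      expand H ::= λ
  7  $ d      d $      match d
Accept reached after 7 steps.

7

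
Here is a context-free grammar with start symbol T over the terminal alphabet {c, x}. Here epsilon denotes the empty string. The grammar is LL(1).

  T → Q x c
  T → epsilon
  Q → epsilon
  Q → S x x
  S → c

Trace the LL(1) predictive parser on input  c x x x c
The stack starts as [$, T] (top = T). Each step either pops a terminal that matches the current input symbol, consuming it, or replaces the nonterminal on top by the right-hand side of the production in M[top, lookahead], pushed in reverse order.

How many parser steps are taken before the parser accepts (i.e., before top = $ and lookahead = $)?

step 1: stack=$ T  input=c x x x c $  — expand T → Q x c
step 2: stack=$ c x Q  input=c x x x c $  — expand Q → S x x
step 3: stack=$ c x x x S  input=c x x x c $  — expand S → c
step 4: stack=$ c x x x c  input=c x x x c $  — match c
step 5: stack=$ c x x x  input=x x x c $  — match x
step 6: stack=$ c x x  input=x x c $  — match x
step 7: stack=$ c x  input=x c $  — match x
step 8: stack=$ c  input=c $  — match c
Accept reached after 8 steps.

8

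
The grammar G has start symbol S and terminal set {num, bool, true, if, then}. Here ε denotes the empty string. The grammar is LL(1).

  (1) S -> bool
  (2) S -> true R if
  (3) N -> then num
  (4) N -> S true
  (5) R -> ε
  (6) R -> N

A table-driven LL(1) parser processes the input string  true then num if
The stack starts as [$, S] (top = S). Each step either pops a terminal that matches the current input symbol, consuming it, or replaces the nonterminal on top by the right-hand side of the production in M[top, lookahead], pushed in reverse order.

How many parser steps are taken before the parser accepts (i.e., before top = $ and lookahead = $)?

7

step 1: stack=$ S  input=true then num if $  — expand S -> true R if
step 2: stack=$ if R true  input=true then num if $  — match true
step 3: stack=$ if R  input=then num if $  — expand R -> N
step 4: stack=$ if N  input=then num if $  — expand N -> then num
step 5: stack=$ if num then  input=then num if $  — match then
step 6: stack=$ if num  input=num if $  — match num
step 7: stack=$ if  input=if $  — match if
Accept reached after 7 steps.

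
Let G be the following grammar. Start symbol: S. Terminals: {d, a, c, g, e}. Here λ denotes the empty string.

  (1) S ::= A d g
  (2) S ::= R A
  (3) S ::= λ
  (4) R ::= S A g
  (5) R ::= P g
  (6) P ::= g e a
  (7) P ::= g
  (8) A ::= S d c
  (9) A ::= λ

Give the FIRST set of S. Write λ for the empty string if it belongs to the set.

{λ, d, g}

FIRST(P) = {g}
FIRST(S) = {λ, d, g}  (via A d g, R A)
FIRST(A) = {λ, d, g}  (via S d c)
FIRST(R) = {d, g}  (via S A g, P g)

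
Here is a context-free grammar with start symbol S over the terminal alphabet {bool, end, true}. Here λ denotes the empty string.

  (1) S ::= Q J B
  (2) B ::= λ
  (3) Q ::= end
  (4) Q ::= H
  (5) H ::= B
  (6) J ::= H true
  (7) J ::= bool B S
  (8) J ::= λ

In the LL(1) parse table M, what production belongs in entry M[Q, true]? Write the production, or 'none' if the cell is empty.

FIRST(B): from B::=λ we get {λ}. So FIRST(B) = {λ}.
FIRST(H): from H::=B we get {λ}. So FIRST(H) = {λ}.
FIRST(Q): from Q::=end we get {end}; from Q::=H we get {λ}. So FIRST(Q) = {λ, end}.
FIRST(J): from J::=H true we get {true}; from J::=bool B S we get {bool}; from J::=λ we get {λ}. So FIRST(J) = {λ, bool, true}.
FIRST(S): from S::=Q J B we get {λ, bool, end, true}. So FIRST(S) = {λ, bool, end, true}.
FOLLOW(S) includes $ since S is the start symbol.
FOLLOW(S): in J::=bool B S, the suffix after S is empty, so FOLLOW(S) ⊇ FOLLOW(J) = {$}. Thus FOLLOW(S) = {$}.
FOLLOW(Q): in S::=Q J B, Q is followed by J B with FIRST {λ, bool, true}; in S::=Q J B, the suffix after Q is nullable, so FOLLOW(Q) ⊇ FOLLOW(S) = {$}. Thus FOLLOW(Q) = {$, bool, true}.
For Q ::= end: FIRST(end) = {end}, so it goes in M[Q, t] for t ∈ {end}.
For Q ::= H: FIRST(H) = {λ}, so it goes in M[Q, t] for t ∈ {}; since λ ∈ FIRST, also for every t ∈ FOLLOW(Q) = {$, bool, true}.

Q ::= H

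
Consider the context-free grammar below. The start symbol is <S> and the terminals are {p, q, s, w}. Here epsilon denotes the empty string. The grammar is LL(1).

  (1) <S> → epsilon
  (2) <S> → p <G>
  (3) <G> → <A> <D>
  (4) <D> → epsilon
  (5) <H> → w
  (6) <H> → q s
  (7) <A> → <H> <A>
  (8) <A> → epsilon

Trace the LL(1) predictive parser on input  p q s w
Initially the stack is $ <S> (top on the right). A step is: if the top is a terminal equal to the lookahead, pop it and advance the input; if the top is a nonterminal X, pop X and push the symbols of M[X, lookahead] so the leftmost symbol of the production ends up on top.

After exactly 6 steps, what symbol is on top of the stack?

s

     Stack          Input      Action
  1  $ <S>          p q s w $  expand <S> → p <G>
  2  $ <G> p        p q s w $  match p
  3  $ <G>          q s w $    expand <G> → <A> <D>
  4  $ <D> <A>      q s w $    expand <A> → <H> <A>
  5  $ <D> <A> <H>  q s w $    expand <H> → q s
  6  $ <D> <A> s q  q s w $    match q
Stack after step 6: $ <D> <A> s (top = s).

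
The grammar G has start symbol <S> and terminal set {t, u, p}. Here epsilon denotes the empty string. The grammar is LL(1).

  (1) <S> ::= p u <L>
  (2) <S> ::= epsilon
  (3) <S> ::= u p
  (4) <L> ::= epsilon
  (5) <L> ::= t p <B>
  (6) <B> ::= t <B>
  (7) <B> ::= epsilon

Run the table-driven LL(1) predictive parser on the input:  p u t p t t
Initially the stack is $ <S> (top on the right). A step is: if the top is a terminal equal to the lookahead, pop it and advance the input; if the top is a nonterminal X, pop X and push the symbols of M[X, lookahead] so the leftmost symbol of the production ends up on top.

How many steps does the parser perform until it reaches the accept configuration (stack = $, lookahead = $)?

11

      Stack      Input          Action
   1  $ <S>      p u t p t t $  expand <S> ::= p u <L>
   2  $ <L> u p  p u t p t t $  match p
   3  $ <L> u    u t p t t $    match u
   4  $ <L>      t p t t $      expand <L> ::= t p <B>
   5  $ <B> p t  t p t t $      match t
   6  $ <B> p    p t t $        match p
   7  $ <B>      t t $          expand <B> ::= t <B>
   8  $ <B> t    t t $          match t
   9  $ <B>      t $            expand <B> ::= t <B>
  10  $ <B> t    t $            match t
  11  $ <B>      $              expand <B> ::= epsilon
Accept reached after 11 steps.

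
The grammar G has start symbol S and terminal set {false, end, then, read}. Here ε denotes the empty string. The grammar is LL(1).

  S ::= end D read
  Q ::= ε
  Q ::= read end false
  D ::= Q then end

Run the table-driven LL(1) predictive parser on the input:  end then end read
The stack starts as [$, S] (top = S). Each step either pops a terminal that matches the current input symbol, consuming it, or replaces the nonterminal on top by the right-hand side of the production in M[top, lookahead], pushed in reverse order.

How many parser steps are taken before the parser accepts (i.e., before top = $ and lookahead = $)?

7

     Stack              Input                Action
  1  $ S                end then end read $  expand S ::= end D read
  2  $ read D end       end then end read $  match end
  3  $ read D           then end read $      expand D ::= Q then end
  4  $ read end then Q  then end read $      expand Q ::= ε
  5  $ read end then    then end read $      match then
  6  $ read end         end read $           match end
  7  $ read             read $               match read
Accept reached after 7 steps.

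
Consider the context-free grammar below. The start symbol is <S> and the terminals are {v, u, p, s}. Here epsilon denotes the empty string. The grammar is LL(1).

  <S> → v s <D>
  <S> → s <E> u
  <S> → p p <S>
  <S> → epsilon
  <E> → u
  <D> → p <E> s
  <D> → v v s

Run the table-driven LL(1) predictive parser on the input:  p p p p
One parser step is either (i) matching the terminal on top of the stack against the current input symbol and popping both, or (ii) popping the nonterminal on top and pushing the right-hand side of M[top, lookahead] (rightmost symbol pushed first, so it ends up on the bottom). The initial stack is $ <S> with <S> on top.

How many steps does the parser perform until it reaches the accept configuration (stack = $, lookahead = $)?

step 1: stack=$ <S>  input=p p p p $  — expand <S> → p p <S>
step 2: stack=$ <S> p p  input=p p p p $  — match p
step 3: stack=$ <S> p  input=p p p $  — match p
step 4: stack=$ <S>  input=p p $  — expand <S> → p p <S>
step 5: stack=$ <S> p p  input=p p $  — match p
step 6: stack=$ <S> p  input=p $  — match p
step 7: stack=$ <S>  input=$  — expand <S> → epsilon
Accept reached after 7 steps.

7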